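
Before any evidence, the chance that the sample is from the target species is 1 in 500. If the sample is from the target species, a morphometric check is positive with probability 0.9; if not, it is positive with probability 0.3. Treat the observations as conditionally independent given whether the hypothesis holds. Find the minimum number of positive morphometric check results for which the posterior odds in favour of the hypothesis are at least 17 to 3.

Prior odds: 0.002 ÷ 0.998 = 1/499.
Likelihood ratio of a positive = 0.9/0.3 = 3.
Target odds = 17/3.
Require 3ⁿ ≥ 17/3 ÷ (1/499) = 8483/3.
3⁷ = 2187 falls short of 8483/3 but 3⁸ = 6561 reaches it, so n = 8.

8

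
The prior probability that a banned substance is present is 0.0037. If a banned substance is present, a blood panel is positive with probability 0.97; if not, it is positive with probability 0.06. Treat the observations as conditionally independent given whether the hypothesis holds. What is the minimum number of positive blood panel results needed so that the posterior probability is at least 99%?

Prior odds: 0.0037 ÷ 0.9963 = 37/9963.
Likelihood ratio of a positive = 0.97/0.06 = 97/6.
Target odds: 0.99 ÷ 0.01 = 99.
Need (37/9963) × (97/6)ⁿ ≥ 99, i.e. (97/6)ⁿ ≥ 986337/37.
(97/6)³ = 912673/216 falls short of 986337/37 but (97/6)⁴ = 88529281/1296 reaches it, so n = 4.

4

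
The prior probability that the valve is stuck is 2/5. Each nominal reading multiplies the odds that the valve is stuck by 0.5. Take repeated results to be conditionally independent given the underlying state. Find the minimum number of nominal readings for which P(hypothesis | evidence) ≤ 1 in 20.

4

Prior odds: 0.4 ÷ 0.6 = 2/3.
Likelihood ratio per nominal reading = 0.5.
Target posterior odds = 0.05/0.95 = 1/19.
Need (2/3) × 0.5ⁿ ≤ 1/19, i.e. 0.5ⁿ ≤ 3/38.
0.5³ = 0.125 is still above 3/38 but 0.5⁴ = 0.0625 is at or below it, so n = 4.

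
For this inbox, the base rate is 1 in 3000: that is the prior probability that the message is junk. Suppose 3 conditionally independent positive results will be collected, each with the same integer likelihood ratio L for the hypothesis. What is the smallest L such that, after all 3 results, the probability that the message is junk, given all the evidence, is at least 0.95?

39

Prior odds = (1/3000)/(2999/3000) = 1/2999.
Target odds = 0.95/0.05 = 19.
Need L³ ≥ 19 ÷ (1/2999) = 56981.
38³ = 54872 < 56981 ≤ 59319 = 39³, so L = 39.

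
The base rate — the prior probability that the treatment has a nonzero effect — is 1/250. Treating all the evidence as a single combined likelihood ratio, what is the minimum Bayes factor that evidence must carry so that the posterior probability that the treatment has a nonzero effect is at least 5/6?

Prior odds = 0.004/0.996 = 1/249.
Target odds = (5/6)/(1/6) = 5.
Required Bayes factor = 5 ÷ (1/249) = 1245.

1245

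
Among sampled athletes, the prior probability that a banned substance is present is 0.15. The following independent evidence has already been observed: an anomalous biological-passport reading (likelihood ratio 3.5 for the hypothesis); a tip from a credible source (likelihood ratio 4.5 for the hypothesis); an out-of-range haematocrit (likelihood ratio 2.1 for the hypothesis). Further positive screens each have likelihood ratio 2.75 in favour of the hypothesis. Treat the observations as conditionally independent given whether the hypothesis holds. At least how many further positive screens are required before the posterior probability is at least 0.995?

4

Prior odds = 0.15/0.85 = 3/17.
Combined Bayes factor of the evidence already in hand = 3.5 × 4.5 × 2.1 = 33.075.
Odds after that evidence = (3/17) × 33.075 = 3969/680.
Target odds = 0.995/0.005 = 199.
Need 2.75ⁿ ≥ 199 ÷ (3969/680) = 135320/3969.
2.75³ = 20.796875 falls short of 135320/3969 but 2.75⁴ = 57.19140625 reaches it, so n = 4.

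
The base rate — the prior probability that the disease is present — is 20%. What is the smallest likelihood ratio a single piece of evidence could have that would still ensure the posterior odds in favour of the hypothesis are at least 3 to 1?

Prior odds = 0.2/0.8 = 0.25.
Target odds = 3.
Required Bayes factor = 3 ÷ 0.25 = 12.

12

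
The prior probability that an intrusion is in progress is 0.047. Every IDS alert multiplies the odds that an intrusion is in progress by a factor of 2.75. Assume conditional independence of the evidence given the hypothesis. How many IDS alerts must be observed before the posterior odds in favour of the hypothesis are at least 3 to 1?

Prior odds: 0.047 ÷ 0.953 = 47/953.
Likelihood ratio per IDS alert = 2.75.
Target odds = 3.
Need (47/953) × 2.75ⁿ ≥ 3, i.e. 2.75ⁿ ≥ 2859/47.
2.75⁴ = 57.19140625 falls short of 2859/47 but 2.75⁵ = 161051/1024 reaches it, so n = 5.

5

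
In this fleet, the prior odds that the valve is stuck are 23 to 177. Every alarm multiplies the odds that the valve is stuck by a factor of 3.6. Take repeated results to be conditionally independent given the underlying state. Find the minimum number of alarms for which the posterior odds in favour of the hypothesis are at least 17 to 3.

3

Prior odds = 23/177.
Likelihood ratio per alarm = 3.6.
Target odds = 17/3.
Require 3.6ⁿ ≥ 17/3 ÷ (23/177) = 1003/23.
3.6² = 12.96 falls short of 1003/23 but 3.6³ = 46.656 reaches it, so n = 3.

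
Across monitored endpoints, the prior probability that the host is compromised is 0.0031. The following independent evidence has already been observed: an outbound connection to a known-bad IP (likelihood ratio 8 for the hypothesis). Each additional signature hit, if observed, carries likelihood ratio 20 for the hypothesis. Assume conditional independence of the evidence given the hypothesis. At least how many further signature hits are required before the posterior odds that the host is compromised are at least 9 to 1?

Prior odds = 0.0031/0.9969 = 31/9969.
Bayes factor of the evidence already in hand = 8.
Odds after that evidence = (31/9969) × 8 = 248/9969.
Target odds = 9.
Need 20ⁿ ≥ 9 ÷ (248/9969) = 89721/248.
20¹ = 20 falls short of 89721/248 but 20² = 400 reaches it, so n = 2.

2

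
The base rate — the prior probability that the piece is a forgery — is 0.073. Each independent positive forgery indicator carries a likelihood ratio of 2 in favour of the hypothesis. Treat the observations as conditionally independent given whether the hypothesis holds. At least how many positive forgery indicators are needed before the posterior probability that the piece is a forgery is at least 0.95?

8

Prior odds: 0.073 ÷ 0.927 = 73/927.
Likelihood ratio per positive forgery indicator = 2.
Target odds: 0.95 ÷ 0.05 = 19.
Need (73/927) × 2ⁿ ≥ 19, i.e. 2ⁿ ≥ 17613/73.
2⁷ = 128 falls short of 17613/73 but 2⁸ = 256 reaches it, so n = 8.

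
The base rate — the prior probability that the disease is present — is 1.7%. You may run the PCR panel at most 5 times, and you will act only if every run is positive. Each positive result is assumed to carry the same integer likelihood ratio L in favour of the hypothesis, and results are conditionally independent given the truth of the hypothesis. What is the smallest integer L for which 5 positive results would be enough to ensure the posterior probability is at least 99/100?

6

Prior odds = 0.017/0.983 = 17/983.
Target odds = 0.99/0.01 = 99.
Need L⁵ ≥ 99 ÷ (17/983) = 97317/17.
5⁵ = 3125 < 97317/17 ≤ 7776 = 6⁵, so L = 6.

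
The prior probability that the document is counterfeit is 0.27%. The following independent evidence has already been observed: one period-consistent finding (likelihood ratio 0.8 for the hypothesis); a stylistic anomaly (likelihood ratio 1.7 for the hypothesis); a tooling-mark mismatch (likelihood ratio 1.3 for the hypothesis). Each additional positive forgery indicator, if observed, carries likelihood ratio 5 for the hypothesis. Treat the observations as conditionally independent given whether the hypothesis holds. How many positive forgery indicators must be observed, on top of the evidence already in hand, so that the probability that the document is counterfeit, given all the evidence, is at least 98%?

Prior odds = 0.0027/0.9973 = 27/9973.
Combined Bayes factor of the evidence already in hand = 0.8 × 1.7 × 1.3 = 1.768.
Odds after that evidence = (27/9973) × 1.768 = 5967/1246625.
Target odds = 0.98/0.02 = 49.
Need 5ⁿ ≥ 49 ÷ (5967/1246625) = 61084625/5967.
5⁵ = 3125 falls short of 61084625/5967 but 5⁶ = 15625 reaches it, so n = 6.

6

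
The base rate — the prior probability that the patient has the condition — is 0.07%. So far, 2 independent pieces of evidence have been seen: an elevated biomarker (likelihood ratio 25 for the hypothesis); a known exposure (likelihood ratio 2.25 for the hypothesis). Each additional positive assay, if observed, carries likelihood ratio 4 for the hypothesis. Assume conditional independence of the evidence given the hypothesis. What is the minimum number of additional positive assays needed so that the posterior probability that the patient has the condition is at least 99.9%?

8

Prior odds = 0.0007/0.9993 = 7/9993.
Combined Bayes factor of the evidence already in hand = 25 × 2.25 = 56.25.
Odds after that evidence = (7/9993) × 56.25 = 525/13324.
Target odds = 0.999/0.001 = 999.
Need 4ⁿ ≥ 999 ÷ (525/13324) = 4436892/175.
4⁷ = 16384 falls short of 4436892/175 but 4⁸ = 65536 reaches it, so n = 8.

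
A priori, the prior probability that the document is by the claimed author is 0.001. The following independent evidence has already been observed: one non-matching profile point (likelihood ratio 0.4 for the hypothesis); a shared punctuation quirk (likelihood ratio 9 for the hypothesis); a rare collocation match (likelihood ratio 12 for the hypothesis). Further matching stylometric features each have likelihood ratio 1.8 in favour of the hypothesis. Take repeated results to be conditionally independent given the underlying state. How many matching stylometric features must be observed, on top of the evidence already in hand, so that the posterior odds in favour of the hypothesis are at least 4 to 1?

Prior odds = 0.001/0.999 = 1/999.
Combined Bayes factor of the evidence already in hand = 0.4 × 9 × 12 = 43.2.
Odds after that evidence = (1/999) × 43.2 = 8/185.
Target odds = 4.
Need 1.8ⁿ ≥ 4 ÷ (8/185) = 92.5.
1.8⁷ = 4782969/78125 falls short of 92.5 but 1.8⁸ = 43046721/390625 reaches it, so n = 8.

8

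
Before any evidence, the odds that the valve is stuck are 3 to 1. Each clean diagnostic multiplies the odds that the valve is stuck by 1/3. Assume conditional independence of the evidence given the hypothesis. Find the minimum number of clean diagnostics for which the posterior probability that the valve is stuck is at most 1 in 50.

5

Prior odds = 3.
Likelihood ratio per clean diagnostic = 1/3.
Target odds: 0.02 ÷ 0.98 = 1/49.
Need 3 × (1/3)ⁿ ≤ 1/49, i.e. (1/3)ⁿ ≤ 1/147.
(1/3)⁴ = 1/81 is still above 1/147 but (1/3)⁵ = 1/243 is at or below it, so n = 5.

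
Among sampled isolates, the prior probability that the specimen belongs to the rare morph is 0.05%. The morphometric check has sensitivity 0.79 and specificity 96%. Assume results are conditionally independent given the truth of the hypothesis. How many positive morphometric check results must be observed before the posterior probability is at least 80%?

Prior odds = 0.0005/0.9995 = 1/1999.
False-positive rate = 1 − 0.96 = 0.04; likelihood ratio of a positive = 0.79/0.04 = 19.75.
Target posterior odds = 0.8/0.2 = 4.
Need (1/1999) × 19.75ⁿ ≥ 4, i.e. 19.75ⁿ ≥ 7996.
19.75³ = 7703.734375 falls short of 7996 but 19.75⁴ = 38950081/256 reaches it, so n = 4.

4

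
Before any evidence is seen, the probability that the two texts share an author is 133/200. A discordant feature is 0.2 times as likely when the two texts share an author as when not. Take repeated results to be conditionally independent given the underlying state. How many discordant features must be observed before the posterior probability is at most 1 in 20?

Prior odds = 0.665/0.335 = 133/67.
Likelihood ratio per discordant feature = 0.2.
Target odds: 0.05 ÷ 0.95 = 1/19.
Require 0.2ⁿ ≤ 1/19 ÷ (133/67) = 67/2527.
0.2² = 0.04 is still above 67/2527 but 0.2³ = 0.008 is at or below it, so n = 3.

3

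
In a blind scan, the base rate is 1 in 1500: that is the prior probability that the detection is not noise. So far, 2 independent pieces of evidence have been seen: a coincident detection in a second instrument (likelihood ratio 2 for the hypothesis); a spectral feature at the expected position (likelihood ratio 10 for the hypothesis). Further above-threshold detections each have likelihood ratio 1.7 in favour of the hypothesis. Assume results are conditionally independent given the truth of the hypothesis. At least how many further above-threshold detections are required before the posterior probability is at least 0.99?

Prior odds = (1/1500)/(1499/1500) = 1/1499.
Combined Bayes factor of the evidence already in hand = 2 × 10 = 20.
Odds after that evidence = (1/1499) × 20 = 20/1499.
Target odds = 0.99/0.01 = 99.
Need 1.7ⁿ ≥ 99 ÷ (20/1499) = 7420.05.
1.7¹⁶ ≈4866.12 falls short of 7420.05 but 1.7¹⁷ ≈8272.4 reaches it, so n = 17.

17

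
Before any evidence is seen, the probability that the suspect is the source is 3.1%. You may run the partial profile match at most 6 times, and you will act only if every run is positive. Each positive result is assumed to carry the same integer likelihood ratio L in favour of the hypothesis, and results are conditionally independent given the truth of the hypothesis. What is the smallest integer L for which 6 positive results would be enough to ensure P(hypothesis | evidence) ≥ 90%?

3

Prior odds = 0.031/0.969 = 31/969.
Target odds = 0.9/0.1 = 9.
Need L⁶ ≥ 9 ÷ (31/969) = 8721/31.
2⁶ = 64 < 8721/31 ≤ 729 = 3⁶, so L = 3.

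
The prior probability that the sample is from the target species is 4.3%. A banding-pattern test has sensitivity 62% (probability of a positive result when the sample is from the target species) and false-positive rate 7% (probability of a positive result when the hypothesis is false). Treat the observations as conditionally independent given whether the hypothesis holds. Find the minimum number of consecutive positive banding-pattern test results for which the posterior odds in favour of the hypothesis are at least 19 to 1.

3

Prior odds = 0.043/0.957 = 43/957.
Likelihood ratio of a positive result = 0.62/0.07 = 62/7.
Target odds = 19.
Need (43/957) × (62/7)ⁿ ≥ 19, i.e. (62/7)ⁿ ≥ 18183/43.
(62/7)² = 3844/49 falls short of 18183/43 but (62/7)³ = 238328/343 reaches it, so n = 3.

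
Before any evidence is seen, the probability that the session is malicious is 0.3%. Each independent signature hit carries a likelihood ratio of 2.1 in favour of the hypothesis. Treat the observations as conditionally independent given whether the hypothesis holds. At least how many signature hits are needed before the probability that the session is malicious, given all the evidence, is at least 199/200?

15

Prior odds: 0.003 ÷ 0.997 = 3/997.
Likelihood ratio per signature hit = 2.1.
Target posterior odds = 0.995/0.005 = 199.
Need (3/997) × 2.1ⁿ ≥ 199, i.e. 2.1ⁿ ≥ 198403/3.
2.1¹⁴ ≈32439.2 falls short of 198403/3 but 2.1¹⁵ ≈68122.3 reaches it, so n = 15.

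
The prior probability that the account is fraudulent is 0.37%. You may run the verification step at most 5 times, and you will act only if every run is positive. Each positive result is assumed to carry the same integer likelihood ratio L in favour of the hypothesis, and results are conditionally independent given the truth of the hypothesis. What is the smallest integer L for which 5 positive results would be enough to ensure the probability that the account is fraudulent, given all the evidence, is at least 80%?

5

Prior odds = 0.0037/0.9963 = 37/9963.
Target odds = 0.8/0.2 = 4.
Need L⁵ ≥ 4 ÷ (37/9963) = 39852/37.
4⁵ = 1024 < 39852/37 ≤ 3125 = 5⁵, so L = 5.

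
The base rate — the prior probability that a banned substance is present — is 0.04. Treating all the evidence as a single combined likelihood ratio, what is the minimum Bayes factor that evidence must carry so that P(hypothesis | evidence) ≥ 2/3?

48

Prior odds = 0.04/0.96 = 1/24.
Target odds = (2/3)/(1/3) = 2.
Required Bayes factor = 2 ÷ (1/24) = 48.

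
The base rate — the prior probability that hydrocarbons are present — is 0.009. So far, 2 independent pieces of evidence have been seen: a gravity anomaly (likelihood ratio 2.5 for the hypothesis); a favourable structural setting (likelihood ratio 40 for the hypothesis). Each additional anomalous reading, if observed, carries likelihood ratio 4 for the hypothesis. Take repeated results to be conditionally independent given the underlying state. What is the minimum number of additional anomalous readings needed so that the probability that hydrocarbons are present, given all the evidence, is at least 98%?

3

Prior odds = 0.009/0.991 = 9/991.
Combined Bayes factor of the evidence already in hand = 2.5 × 40 = 100.
Odds after that evidence = (9/991) × 100 = 900/991.
Target odds = 0.98/0.02 = 49.
Need 4ⁿ ≥ 49 ÷ (900/991) = 48559/900.
4² = 16 falls short of 48559/900 but 4³ = 64 reaches it, so n = 3.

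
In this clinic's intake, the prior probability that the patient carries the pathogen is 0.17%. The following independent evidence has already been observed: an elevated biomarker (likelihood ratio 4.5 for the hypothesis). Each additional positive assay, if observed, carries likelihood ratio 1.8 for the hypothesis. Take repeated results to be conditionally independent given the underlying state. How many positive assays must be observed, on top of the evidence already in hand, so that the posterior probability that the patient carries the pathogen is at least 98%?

15

Prior odds = 0.0017/0.9983 = 17/9983.
Bayes factor of the evidence already in hand = 4.5.
Odds after that evidence = (17/9983) × 4.5 = 153/19966.
Target odds = 0.98/0.02 = 49.
Need 1.8ⁿ ≥ 49 ÷ (153/19966) = 978334/153.
1.8¹⁴ ≈3748.13 falls short of 978334/153 but 1.8¹⁵ ≈6746.64 reaches it, so n = 15.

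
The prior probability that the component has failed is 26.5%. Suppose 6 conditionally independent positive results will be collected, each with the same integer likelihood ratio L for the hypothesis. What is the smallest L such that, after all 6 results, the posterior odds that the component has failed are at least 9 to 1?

Prior odds = 0.265/0.735 = 53/147.
Target odds = 9.
Need L⁶ ≥ 9 ÷ (53/147) = 1323/53.
1⁶ = 1 < 1323/53 ≤ 64 = 2⁶, so L = 2.

2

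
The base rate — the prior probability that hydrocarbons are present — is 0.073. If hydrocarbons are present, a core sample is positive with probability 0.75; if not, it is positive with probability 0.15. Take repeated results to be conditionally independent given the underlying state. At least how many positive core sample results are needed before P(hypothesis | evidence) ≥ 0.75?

3

Prior odds = 0.073/0.927 = 73/927.
Likelihood ratio of a positive = 0.75/0.15 = 5.
Target posterior odds = 0.75/0.25 = 3.
Require 5ⁿ ≥ 3 ÷ (73/927) = 2781/73.
5² = 25 falls short of 2781/73 but 5³ = 125 reaches it, so n = 3.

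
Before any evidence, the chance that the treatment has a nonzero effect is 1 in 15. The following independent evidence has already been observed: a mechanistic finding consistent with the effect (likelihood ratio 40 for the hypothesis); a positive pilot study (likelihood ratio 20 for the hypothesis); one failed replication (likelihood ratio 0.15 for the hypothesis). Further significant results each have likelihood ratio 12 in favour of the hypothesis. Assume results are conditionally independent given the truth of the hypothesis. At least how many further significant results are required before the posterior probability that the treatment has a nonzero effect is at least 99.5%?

Prior odds = (1/15)/(14/15) = 1/14.
Combined Bayes factor of the evidence already in hand = 40 × 20 × 0.15 = 120.
Odds after that evidence = (1/14) × 120 = 60/7.
Target odds = 0.995/0.005 = 199.
Need 12ⁿ ≥ 199 ÷ (60/7) = 1393/60.
12¹ = 12 falls short of 1393/60 but 12² = 144 reaches it, so n = 2.

2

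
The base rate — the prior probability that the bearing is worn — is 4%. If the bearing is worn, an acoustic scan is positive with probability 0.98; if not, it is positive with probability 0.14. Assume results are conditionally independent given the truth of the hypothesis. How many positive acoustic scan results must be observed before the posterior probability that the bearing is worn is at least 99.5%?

Prior odds = 0.04/0.96 = 1/24.
Likelihood ratio of a positive = 0.98/0.14 = 7.
Target odds: 0.995 ÷ 0.005 = 199.
Need (1/24) × 7ⁿ ≥ 199, i.e. 7ⁿ ≥ 4776.
7⁴ = 2401 falls short of 4776 but 7⁵ = 16807 reaches it, so n = 5.

5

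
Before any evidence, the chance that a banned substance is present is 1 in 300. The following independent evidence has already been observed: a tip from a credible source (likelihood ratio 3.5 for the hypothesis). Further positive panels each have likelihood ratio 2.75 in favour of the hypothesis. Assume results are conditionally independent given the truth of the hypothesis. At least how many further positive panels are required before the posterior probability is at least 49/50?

Prior odds = (1/300)/(299/300) = 1/299.
Bayes factor of the evidence already in hand = 3.5.
Odds after that evidence = (1/299) × 3.5 = 7/598.
Target odds = 0.98/0.02 = 49.
Need 2.75ⁿ ≥ 49 ÷ (7/598) = 4186.
2.75⁸ = 214358881/65536 falls short of 4186 but 2.75⁹ ≈8994.86 reaches it, so n = 9.

9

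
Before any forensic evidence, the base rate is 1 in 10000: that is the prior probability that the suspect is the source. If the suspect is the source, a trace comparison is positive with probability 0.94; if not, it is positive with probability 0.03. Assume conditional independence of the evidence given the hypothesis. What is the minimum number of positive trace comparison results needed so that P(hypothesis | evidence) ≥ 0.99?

Prior odds = 0.0001/0.9999 = 1/9999.
Likelihood ratio of a positive = 0.94/0.03 = 94/3.
Target posterior odds = 0.99/0.01 = 99.
Require (94/3)ⁿ ≥ 99 ÷ (1/9999) = 989901.
(94/3)⁴ = 78074896/81 falls short of 989901 but (94/3)⁵ ≈3.02018e+07 reaches it, so n = 5.

5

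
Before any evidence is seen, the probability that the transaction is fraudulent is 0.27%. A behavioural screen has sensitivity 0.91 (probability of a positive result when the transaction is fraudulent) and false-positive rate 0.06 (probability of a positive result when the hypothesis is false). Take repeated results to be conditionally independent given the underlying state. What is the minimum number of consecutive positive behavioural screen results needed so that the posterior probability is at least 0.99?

4

Prior odds: 0.0027 ÷ 0.9973 = 27/9973.
Likelihood ratio of a positive result = 0.91/0.06 = 91/6.
Target posterior odds = 0.99/0.01 = 99.
Need (27/9973) × (91/6)ⁿ ≥ 99, i.e. (91/6)ⁿ ≥ 109703/3.
(91/6)³ = 753571/216 falls short of 109703/3 but (91/6)⁴ = 68574961/1296 reaches it, so n = 4.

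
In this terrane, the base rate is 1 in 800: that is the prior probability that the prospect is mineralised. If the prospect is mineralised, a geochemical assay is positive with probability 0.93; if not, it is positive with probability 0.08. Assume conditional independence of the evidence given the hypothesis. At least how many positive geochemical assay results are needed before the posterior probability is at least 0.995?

Prior odds = 0.00125/0.99875 = 1/799.
Likelihood ratio of a positive = 0.93/0.08 = 11.625.
Target posterior odds = 0.995/0.005 = 199.
Require 11.625ⁿ ≥ 199 ÷ (1/799) = 159001.
11.625⁴ = 74805201/4096 falls short of 159001 but 11.625⁵ ≈212307 reaches it, so n = 5.

5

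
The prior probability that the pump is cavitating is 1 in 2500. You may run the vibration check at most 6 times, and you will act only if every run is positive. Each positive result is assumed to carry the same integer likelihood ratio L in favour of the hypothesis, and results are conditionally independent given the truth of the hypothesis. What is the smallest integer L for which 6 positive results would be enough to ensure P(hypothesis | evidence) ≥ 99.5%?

9

Prior odds = 0.0004/0.9996 = 1/2499.
Target odds = 0.995/0.005 = 199.
Need L⁶ ≥ 199 ÷ (1/2499) = 497301.
8⁶ = 262144 < 497301 ≤ 531441 = 9⁶, so L = 9.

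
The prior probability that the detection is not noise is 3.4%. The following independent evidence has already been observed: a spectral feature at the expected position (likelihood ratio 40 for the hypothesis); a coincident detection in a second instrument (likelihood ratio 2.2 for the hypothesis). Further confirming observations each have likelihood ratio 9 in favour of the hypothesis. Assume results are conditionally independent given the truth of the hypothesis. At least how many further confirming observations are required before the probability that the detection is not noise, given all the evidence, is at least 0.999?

3

Prior odds = 0.034/0.966 = 17/483.
Combined Bayes factor of the evidence already in hand = 40 × 2.2 = 88.
Odds after that evidence = (17/483) × 88 = 1496/483.
Target odds = 0.999/0.001 = 999.
Need 9ⁿ ≥ 999 ÷ (1496/483) = 482517/1496.
9² = 81 falls short of 482517/1496 but 9³ = 729 reaches it, so n = 3.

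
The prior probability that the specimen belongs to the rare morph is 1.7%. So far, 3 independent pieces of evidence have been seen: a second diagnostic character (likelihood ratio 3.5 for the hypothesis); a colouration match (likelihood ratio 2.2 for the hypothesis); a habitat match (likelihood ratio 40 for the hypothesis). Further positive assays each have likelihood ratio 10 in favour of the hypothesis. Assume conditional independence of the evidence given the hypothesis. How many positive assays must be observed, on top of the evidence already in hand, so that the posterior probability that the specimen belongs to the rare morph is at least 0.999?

3

Prior odds = 0.017/0.983 = 17/983.
Combined Bayes factor of the evidence already in hand = 3.5 × 2.2 × 40 = 308.
Odds after that evidence = (17/983) × 308 = 5236/983.
Target odds = 0.999/0.001 = 999.
Need 10ⁿ ≥ 999 ÷ (5236/983) = 982017/5236.
10² = 100 falls short of 982017/5236 but 10³ = 1000 reaches it, so n = 3.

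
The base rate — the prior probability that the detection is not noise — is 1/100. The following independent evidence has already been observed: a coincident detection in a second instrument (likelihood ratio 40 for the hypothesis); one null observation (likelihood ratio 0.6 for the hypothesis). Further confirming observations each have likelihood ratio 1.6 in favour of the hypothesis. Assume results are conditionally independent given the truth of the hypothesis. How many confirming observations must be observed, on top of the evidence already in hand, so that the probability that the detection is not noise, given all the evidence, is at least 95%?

Prior odds = 0.01/0.99 = 1/99.
Combined Bayes factor of the evidence already in hand = 40 × 0.6 = 24.
Odds after that evidence = (1/99) × 24 = 8/33.
Target odds = 0.95/0.05 = 19.
Need 1.6ⁿ ≥ 19 ÷ (8/33) = 78.375.
1.6⁹ = 134217728/1953125 falls short of 78.375 but 1.6¹⁰ ≈109.951 reaches it, so n = 10.

10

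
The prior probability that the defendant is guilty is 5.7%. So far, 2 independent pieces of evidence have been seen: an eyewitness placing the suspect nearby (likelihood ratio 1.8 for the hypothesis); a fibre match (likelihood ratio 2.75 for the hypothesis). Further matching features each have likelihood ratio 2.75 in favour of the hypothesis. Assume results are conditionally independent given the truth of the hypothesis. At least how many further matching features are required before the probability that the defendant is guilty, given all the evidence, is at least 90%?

4

Prior odds = 0.057/0.943 = 57/943.
Combined Bayes factor of the evidence already in hand = 1.8 × 2.75 = 4.95.
Odds after that evidence = (57/943) × 4.95 = 5643/18860.
Target odds = 0.9/0.1 = 9.
Need 2.75ⁿ ≥ 9 ÷ (5643/18860) = 18860/627.
2.75³ = 20.796875 falls short of 18860/627 but 2.75⁴ = 57.19140625 reaches it, so n = 4.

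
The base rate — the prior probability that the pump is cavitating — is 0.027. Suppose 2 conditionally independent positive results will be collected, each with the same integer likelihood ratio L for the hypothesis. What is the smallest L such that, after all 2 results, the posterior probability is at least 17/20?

Prior odds = 0.027/0.973 = 27/973.
Target odds = 0.85/0.15 = 17/3.
Need L² ≥ 17/3 ÷ (27/973) = 16541/81.
14² = 196 < 16541/81 ≤ 225 = 15², so L = 15.

15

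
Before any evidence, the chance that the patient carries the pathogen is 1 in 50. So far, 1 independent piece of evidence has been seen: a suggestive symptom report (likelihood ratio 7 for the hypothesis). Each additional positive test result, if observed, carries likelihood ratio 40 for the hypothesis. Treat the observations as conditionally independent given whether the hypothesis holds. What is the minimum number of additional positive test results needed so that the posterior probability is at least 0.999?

3

Prior odds = 0.02/0.98 = 1/49.
Bayes factor of the evidence already in hand = 7.
Odds after that evidence = (1/49) × 7 = 1/7.
Target odds = 0.999/0.001 = 999.
Need 40ⁿ ≥ 999 ÷ (1/7) = 6993.
40² = 1600 falls short of 6993 but 40³ = 64000 reaches it, so n = 3.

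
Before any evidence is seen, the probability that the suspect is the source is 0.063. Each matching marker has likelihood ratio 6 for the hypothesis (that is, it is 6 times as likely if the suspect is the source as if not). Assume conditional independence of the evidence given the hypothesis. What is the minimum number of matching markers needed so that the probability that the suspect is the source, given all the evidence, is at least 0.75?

Prior odds: 0.063 ÷ 0.937 = 63/937.
Likelihood ratio per matching marker = 6.
Target odds: 0.75 ÷ 0.25 = 3.
Require 6ⁿ ≥ 3 ÷ (63/937) = 937/21.
6² = 36 falls short of 937/21 but 6³ = 216 reaches it, so n = 3.

3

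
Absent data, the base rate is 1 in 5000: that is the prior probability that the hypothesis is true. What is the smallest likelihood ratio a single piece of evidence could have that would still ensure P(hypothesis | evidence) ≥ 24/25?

Prior odds = 0.0002/0.9998 = 1/4999.
Target odds = 0.96/0.04 = 24.
Required Bayes factor = 24 ÷ (1/4999) = 119976.

119976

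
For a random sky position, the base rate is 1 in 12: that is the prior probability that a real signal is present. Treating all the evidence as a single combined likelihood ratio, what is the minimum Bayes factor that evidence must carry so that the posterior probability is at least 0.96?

Prior odds = (1/12)/(11/12) = 1/11.
Target odds = 0.96/0.04 = 24.
Required Bayes factor = 24 ÷ (1/11) = 264.

264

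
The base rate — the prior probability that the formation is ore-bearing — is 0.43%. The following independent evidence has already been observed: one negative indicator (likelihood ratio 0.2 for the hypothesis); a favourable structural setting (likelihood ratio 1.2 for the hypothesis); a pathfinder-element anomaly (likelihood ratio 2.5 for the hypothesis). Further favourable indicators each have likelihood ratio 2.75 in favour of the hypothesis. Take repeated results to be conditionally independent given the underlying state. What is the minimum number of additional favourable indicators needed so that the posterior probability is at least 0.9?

9

Prior odds = 0.0043/0.9957 = 43/9957.
Combined Bayes factor of the evidence already in hand = 0.2 × 1.2 × 2.5 = 0.6.
Odds after that evidence = (43/9957) × 0.6 = 43/16595.
Target odds = 0.9/0.1 = 9.
Need 2.75ⁿ ≥ 9 ÷ (43/16595) = 149355/43.
2.75⁸ = 214358881/65536 falls short of 149355/43 but 2.75⁹ ≈8994.86 reaches it, so n = 9.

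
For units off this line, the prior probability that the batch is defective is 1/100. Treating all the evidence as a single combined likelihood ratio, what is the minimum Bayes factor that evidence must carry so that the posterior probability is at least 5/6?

495

Prior odds = 0.01/0.99 = 1/99.
Target odds = (5/6)/(1/6) = 5.
Required Bayes factor = 5 ÷ (1/99) = 495.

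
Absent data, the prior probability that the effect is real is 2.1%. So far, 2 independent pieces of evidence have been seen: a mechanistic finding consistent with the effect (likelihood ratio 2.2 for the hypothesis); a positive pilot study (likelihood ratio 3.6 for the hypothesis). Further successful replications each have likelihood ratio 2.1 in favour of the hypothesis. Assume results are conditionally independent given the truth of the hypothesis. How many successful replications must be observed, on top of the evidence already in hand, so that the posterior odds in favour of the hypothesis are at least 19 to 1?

Prior odds = 0.021/0.979 = 21/979.
Combined Bayes factor of the evidence already in hand = 2.2 × 3.6 = 7.92.
Odds after that evidence = (21/979) × 7.92 = 378/2225.
Target odds = 19.
Need 2.1ⁿ ≥ 19 ÷ (378/2225) = 42275/378.
2.1⁶ = 85766121/1000000 falls short of 42275/378 but 2.1⁷ ≈180.109 reaches it, so n = 7.

7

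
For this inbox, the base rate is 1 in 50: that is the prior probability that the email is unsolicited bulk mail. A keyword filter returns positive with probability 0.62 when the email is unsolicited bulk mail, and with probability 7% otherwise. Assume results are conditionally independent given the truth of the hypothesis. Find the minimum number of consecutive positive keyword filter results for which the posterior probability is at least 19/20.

4

Prior odds = 0.02/0.98 = 1/49.
Likelihood ratio of a positive result = 0.62/0.07 = 62/7.
Target posterior odds = 0.95/0.05 = 19.
Require (62/7)ⁿ ≥ 19 ÷ (1/49) = 931.
(62/7)³ = 238328/343 falls short of 931 but (62/7)⁴ = 14776336/2401 reaches it, so n = 4.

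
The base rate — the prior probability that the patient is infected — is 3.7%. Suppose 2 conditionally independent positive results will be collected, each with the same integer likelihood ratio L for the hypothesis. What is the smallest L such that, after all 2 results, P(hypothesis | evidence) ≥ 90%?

16

Prior odds = 0.037/0.963 = 37/963.
Target odds = 0.9/0.1 = 9.
Need L² ≥ 9 ÷ (37/963) = 8667/37.
15² = 225 < 8667/37 ≤ 256 = 16², so L = 16.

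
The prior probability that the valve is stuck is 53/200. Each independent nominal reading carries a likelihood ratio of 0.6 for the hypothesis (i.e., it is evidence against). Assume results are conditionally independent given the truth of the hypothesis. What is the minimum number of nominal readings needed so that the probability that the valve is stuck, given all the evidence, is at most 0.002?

11

Prior odds: 0.265 ÷ 0.735 = 53/147.
Likelihood ratio per nominal reading = 0.6.
Target odds: 0.002 ÷ 0.998 = 1/499.
Need (53/147) × 0.6ⁿ ≤ 1/499, i.e. 0.6ⁿ ≤ 147/26447.
0.6¹⁰ = 59049/9765625 is still above 147/26447 but 0.6¹¹ = 177147/48828125 is at or below it, so n = 11.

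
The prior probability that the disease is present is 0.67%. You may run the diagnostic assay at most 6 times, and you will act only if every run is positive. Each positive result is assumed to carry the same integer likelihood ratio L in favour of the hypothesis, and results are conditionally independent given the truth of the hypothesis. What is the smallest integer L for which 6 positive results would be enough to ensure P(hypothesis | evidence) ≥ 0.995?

6

Prior odds = 0.0067/0.9933 = 67/9933.
Target odds = 0.995/0.005 = 199.
Need L⁶ ≥ 199 ÷ (67/9933) = 1976667/67.
5⁶ = 15625 < 1976667/67 ≤ 46656 = 6⁶, so L = 6.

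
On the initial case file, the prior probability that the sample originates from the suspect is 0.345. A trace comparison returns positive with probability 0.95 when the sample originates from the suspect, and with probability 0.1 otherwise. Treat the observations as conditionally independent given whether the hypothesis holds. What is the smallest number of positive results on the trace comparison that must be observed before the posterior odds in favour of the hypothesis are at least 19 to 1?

Prior odds: 0.345 ÷ 0.655 = 69/131.
Likelihood ratio of a positive result = 0.95/0.1 = 9.5.
Target odds = 19.
Require 9.5ⁿ ≥ 19 ÷ (69/131) = 2489/69.
9.5¹ = 9.5 falls short of 2489/69 but 9.5² = 90.25 reaches it, so n = 2.

2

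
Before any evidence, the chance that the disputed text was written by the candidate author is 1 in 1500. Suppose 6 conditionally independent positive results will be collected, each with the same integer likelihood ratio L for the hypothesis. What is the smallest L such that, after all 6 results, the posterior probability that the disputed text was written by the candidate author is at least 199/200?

Prior odds = (1/1500)/(1499/1500) = 1/1499.
Target odds = 0.995/0.005 = 199.
Need L⁶ ≥ 199 ÷ (1/1499) = 298301.
8⁶ = 262144 < 298301 ≤ 531441 = 9⁶, so L = 9.

9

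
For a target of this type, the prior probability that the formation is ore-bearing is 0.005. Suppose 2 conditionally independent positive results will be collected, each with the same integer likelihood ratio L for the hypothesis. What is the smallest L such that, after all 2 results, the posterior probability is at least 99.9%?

446

Prior odds = 0.005/0.995 = 1/199.
Target odds = 0.999/0.001 = 999.
Need L² ≥ 999 ÷ (1/199) = 198801.
445² = 198025 < 198801 ≤ 198916 = 446², so L = 446.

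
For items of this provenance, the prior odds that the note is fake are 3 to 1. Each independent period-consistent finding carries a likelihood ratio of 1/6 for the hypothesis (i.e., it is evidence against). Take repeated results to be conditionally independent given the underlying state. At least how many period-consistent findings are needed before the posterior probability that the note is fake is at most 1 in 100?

4

Prior odds = 3.
Likelihood ratio per period-consistent finding = 1/6.
Target odds: 0.01 ÷ 0.99 = 1/99.
Require (1/6)ⁿ ≤ 1/99 ÷ 3 = 1/297.
(1/6)³ = 1/216 is still above 1/297 but (1/6)⁴ = 1/1296 is at or below it, so n = 4.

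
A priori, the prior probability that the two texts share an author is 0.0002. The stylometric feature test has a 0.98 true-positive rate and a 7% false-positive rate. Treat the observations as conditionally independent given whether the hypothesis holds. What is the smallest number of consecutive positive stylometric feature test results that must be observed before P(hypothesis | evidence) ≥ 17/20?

4

Prior odds = 0.0002/0.9998 = 1/4999.
Likelihood ratio of a positive result = 0.98/0.07 = 14.
Target odds: 0.85 ÷ 0.15 = 17/3.
Require 14ⁿ ≥ 17/3 ÷ (1/4999) = 84983/3.
14³ = 2744 falls short of 84983/3 but 14⁴ = 38416 reaches it, so n = 4.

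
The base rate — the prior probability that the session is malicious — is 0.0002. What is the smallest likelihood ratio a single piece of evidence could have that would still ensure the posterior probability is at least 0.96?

Prior odds = 0.0002/0.9998 = 1/4999.
Target odds = 0.96/0.04 = 24.
Required Bayes factor = 24 ÷ (1/4999) = 119976.

119976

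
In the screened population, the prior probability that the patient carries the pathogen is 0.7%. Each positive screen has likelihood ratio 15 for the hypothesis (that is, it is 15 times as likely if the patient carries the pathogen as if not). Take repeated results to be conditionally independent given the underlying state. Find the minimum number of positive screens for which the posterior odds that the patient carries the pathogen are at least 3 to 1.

3

Prior odds: 0.007 ÷ 0.993 = 7/993.
Likelihood ratio per positive screen = 15.
Target odds = 3.
Need (7/993) × 15ⁿ ≥ 3, i.e. 15ⁿ ≥ 2979/7.
15² = 225 falls short of 2979/7 but 15³ = 3375 reaches it, so n = 3.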